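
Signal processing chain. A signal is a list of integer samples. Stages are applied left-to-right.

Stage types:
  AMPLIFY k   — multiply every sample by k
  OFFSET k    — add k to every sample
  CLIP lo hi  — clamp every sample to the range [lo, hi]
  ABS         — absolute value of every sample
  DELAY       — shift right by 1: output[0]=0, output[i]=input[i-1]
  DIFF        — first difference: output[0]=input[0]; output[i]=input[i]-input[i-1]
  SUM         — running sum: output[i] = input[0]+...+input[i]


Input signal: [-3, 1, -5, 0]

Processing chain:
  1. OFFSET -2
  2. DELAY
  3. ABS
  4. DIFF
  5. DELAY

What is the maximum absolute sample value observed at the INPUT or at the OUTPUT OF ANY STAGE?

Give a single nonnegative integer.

Answer: 7

Derivation:
Input: [-3, 1, -5, 0] (max |s|=5)
Stage 1 (OFFSET -2): -3+-2=-5, 1+-2=-1, -5+-2=-7, 0+-2=-2 -> [-5, -1, -7, -2] (max |s|=7)
Stage 2 (DELAY): [0, -5, -1, -7] = [0, -5, -1, -7] -> [0, -5, -1, -7] (max |s|=7)
Stage 3 (ABS): |0|=0, |-5|=5, |-1|=1, |-7|=7 -> [0, 5, 1, 7] (max |s|=7)
Stage 4 (DIFF): s[0]=0, 5-0=5, 1-5=-4, 7-1=6 -> [0, 5, -4, 6] (max |s|=6)
Stage 5 (DELAY): [0, 0, 5, -4] = [0, 0, 5, -4] -> [0, 0, 5, -4] (max |s|=5)
Overall max amplitude: 7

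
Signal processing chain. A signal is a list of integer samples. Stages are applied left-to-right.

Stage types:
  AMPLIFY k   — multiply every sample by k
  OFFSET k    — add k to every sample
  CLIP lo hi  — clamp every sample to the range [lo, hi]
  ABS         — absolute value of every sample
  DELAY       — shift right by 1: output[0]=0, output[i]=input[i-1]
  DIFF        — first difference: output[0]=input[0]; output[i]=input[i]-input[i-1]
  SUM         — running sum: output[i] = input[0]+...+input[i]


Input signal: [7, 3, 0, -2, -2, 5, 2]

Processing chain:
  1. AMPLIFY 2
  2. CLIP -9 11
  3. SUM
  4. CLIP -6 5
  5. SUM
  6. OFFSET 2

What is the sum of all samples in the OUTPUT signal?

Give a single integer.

Answer: 154

Derivation:
Input: [7, 3, 0, -2, -2, 5, 2]
Stage 1 (AMPLIFY 2): 7*2=14, 3*2=6, 0*2=0, -2*2=-4, -2*2=-4, 5*2=10, 2*2=4 -> [14, 6, 0, -4, -4, 10, 4]
Stage 2 (CLIP -9 11): clip(14,-9,11)=11, clip(6,-9,11)=6, clip(0,-9,11)=0, clip(-4,-9,11)=-4, clip(-4,-9,11)=-4, clip(10,-9,11)=10, clip(4,-9,11)=4 -> [11, 6, 0, -4, -4, 10, 4]
Stage 3 (SUM): sum[0..0]=11, sum[0..1]=17, sum[0..2]=17, sum[0..3]=13, sum[0..4]=9, sum[0..5]=19, sum[0..6]=23 -> [11, 17, 17, 13, 9, 19, 23]
Stage 4 (CLIP -6 5): clip(11,-6,5)=5, clip(17,-6,5)=5, clip(17,-6,5)=5, clip(13,-6,5)=5, clip(9,-6,5)=5, clip(19,-6,5)=5, clip(23,-6,5)=5 -> [5, 5, 5, 5, 5, 5, 5]
Stage 5 (SUM): sum[0..0]=5, sum[0..1]=10, sum[0..2]=15, sum[0..3]=20, sum[0..4]=25, sum[0..5]=30, sum[0..6]=35 -> [5, 10, 15, 20, 25, 30, 35]
Stage 6 (OFFSET 2): 5+2=7, 10+2=12, 15+2=17, 20+2=22, 25+2=27, 30+2=32, 35+2=37 -> [7, 12, 17, 22, 27, 32, 37]
Output sum: 154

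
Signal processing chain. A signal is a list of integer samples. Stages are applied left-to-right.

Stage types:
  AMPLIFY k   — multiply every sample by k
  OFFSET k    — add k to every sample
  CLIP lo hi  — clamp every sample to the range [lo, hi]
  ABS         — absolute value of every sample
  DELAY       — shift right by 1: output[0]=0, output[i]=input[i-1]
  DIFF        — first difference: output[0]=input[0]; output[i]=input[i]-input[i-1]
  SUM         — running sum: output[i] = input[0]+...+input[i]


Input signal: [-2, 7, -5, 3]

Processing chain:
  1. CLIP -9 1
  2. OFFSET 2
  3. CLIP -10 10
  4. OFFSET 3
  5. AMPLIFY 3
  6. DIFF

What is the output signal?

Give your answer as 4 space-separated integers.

Input: [-2, 7, -5, 3]
Stage 1 (CLIP -9 1): clip(-2,-9,1)=-2, clip(7,-9,1)=1, clip(-5,-9,1)=-5, clip(3,-9,1)=1 -> [-2, 1, -5, 1]
Stage 2 (OFFSET 2): -2+2=0, 1+2=3, -5+2=-3, 1+2=3 -> [0, 3, -3, 3]
Stage 3 (CLIP -10 10): clip(0,-10,10)=0, clip(3,-10,10)=3, clip(-3,-10,10)=-3, clip(3,-10,10)=3 -> [0, 3, -3, 3]
Stage 4 (OFFSET 3): 0+3=3, 3+3=6, -3+3=0, 3+3=6 -> [3, 6, 0, 6]
Stage 5 (AMPLIFY 3): 3*3=9, 6*3=18, 0*3=0, 6*3=18 -> [9, 18, 0, 18]
Stage 6 (DIFF): s[0]=9, 18-9=9, 0-18=-18, 18-0=18 -> [9, 9, -18, 18]

Answer: 9 9 -18 18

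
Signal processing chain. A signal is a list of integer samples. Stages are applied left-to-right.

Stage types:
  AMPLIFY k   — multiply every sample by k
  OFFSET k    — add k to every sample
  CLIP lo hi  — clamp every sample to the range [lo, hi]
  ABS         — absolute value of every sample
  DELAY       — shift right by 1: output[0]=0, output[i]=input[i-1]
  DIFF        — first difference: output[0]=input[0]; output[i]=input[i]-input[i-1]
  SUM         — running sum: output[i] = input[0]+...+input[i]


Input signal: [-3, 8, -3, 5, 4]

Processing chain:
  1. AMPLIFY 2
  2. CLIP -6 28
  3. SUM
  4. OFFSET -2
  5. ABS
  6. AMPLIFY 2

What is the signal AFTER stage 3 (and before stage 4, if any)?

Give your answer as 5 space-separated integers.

Input: [-3, 8, -3, 5, 4]
Stage 1 (AMPLIFY 2): -3*2=-6, 8*2=16, -3*2=-6, 5*2=10, 4*2=8 -> [-6, 16, -6, 10, 8]
Stage 2 (CLIP -6 28): clip(-6,-6,28)=-6, clip(16,-6,28)=16, clip(-6,-6,28)=-6, clip(10,-6,28)=10, clip(8,-6,28)=8 -> [-6, 16, -6, 10, 8]
Stage 3 (SUM): sum[0..0]=-6, sum[0..1]=10, sum[0..2]=4, sum[0..3]=14, sum[0..4]=22 -> [-6, 10, 4, 14, 22]

Answer: -6 10 4 14 22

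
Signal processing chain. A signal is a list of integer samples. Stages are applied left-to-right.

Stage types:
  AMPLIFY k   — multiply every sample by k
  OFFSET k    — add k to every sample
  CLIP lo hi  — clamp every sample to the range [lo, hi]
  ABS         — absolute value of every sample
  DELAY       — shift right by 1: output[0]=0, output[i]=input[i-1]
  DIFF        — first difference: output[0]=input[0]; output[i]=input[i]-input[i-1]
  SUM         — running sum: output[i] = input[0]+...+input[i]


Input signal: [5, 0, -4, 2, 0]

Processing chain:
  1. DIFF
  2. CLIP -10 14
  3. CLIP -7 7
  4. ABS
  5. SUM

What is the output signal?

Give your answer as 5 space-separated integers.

Answer: 5 10 14 20 22

Derivation:
Input: [5, 0, -4, 2, 0]
Stage 1 (DIFF): s[0]=5, 0-5=-5, -4-0=-4, 2--4=6, 0-2=-2 -> [5, -5, -4, 6, -2]
Stage 2 (CLIP -10 14): clip(5,-10,14)=5, clip(-5,-10,14)=-5, clip(-4,-10,14)=-4, clip(6,-10,14)=6, clip(-2,-10,14)=-2 -> [5, -5, -4, 6, -2]
Stage 3 (CLIP -7 7): clip(5,-7,7)=5, clip(-5,-7,7)=-5, clip(-4,-7,7)=-4, clip(6,-7,7)=6, clip(-2,-7,7)=-2 -> [5, -5, -4, 6, -2]
Stage 4 (ABS): |5|=5, |-5|=5, |-4|=4, |6|=6, |-2|=2 -> [5, 5, 4, 6, 2]
Stage 5 (SUM): sum[0..0]=5, sum[0..1]=10, sum[0..2]=14, sum[0..3]=20, sum[0..4]=22 -> [5, 10, 14, 20, 22]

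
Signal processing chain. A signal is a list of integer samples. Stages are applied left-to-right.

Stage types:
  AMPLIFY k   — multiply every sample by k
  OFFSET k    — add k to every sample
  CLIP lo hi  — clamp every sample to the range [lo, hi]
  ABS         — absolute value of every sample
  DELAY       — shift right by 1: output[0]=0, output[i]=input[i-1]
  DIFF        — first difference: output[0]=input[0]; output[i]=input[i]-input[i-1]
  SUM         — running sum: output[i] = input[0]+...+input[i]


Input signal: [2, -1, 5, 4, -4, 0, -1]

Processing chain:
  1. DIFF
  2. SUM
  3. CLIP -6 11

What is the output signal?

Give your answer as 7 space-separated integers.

Answer: 2 -1 5 4 -4 0 -1

Derivation:
Input: [2, -1, 5, 4, -4, 0, -1]
Stage 1 (DIFF): s[0]=2, -1-2=-3, 5--1=6, 4-5=-1, -4-4=-8, 0--4=4, -1-0=-1 -> [2, -3, 6, -1, -8, 4, -1]
Stage 2 (SUM): sum[0..0]=2, sum[0..1]=-1, sum[0..2]=5, sum[0..3]=4, sum[0..4]=-4, sum[0..5]=0, sum[0..6]=-1 -> [2, -1, 5, 4, -4, 0, -1]
Stage 3 (CLIP -6 11): clip(2,-6,11)=2, clip(-1,-6,11)=-1, clip(5,-6,11)=5, clip(4,-6,11)=4, clip(-4,-6,11)=-4, clip(0,-6,11)=0, clip(-1,-6,11)=-1 -> [2, -1, 5, 4, -4, 0, -1]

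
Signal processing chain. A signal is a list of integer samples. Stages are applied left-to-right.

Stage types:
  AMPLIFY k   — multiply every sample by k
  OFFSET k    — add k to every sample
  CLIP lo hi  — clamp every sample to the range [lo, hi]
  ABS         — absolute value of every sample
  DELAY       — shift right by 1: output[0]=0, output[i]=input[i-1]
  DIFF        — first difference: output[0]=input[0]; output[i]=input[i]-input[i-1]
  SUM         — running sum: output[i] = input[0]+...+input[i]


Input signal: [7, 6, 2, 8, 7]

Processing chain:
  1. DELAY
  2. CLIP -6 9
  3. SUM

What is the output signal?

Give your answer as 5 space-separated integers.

Input: [7, 6, 2, 8, 7]
Stage 1 (DELAY): [0, 7, 6, 2, 8] = [0, 7, 6, 2, 8] -> [0, 7, 6, 2, 8]
Stage 2 (CLIP -6 9): clip(0,-6,9)=0, clip(7,-6,9)=7, clip(6,-6,9)=6, clip(2,-6,9)=2, clip(8,-6,9)=8 -> [0, 7, 6, 2, 8]
Stage 3 (SUM): sum[0..0]=0, sum[0..1]=7, sum[0..2]=13, sum[0..3]=15, sum[0..4]=23 -> [0, 7, 13, 15, 23]

Answer: 0 7 13 15 23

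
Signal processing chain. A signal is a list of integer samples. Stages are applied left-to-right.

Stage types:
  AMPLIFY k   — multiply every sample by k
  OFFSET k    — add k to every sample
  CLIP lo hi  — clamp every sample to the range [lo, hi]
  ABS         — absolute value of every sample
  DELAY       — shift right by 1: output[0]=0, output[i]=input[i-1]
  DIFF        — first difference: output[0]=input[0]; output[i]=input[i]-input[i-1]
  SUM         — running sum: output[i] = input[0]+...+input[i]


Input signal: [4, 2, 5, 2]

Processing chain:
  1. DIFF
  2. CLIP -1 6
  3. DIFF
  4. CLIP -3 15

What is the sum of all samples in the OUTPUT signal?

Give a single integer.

Answer: 2

Derivation:
Input: [4, 2, 5, 2]
Stage 1 (DIFF): s[0]=4, 2-4=-2, 5-2=3, 2-5=-3 -> [4, -2, 3, -3]
Stage 2 (CLIP -1 6): clip(4,-1,6)=4, clip(-2,-1,6)=-1, clip(3,-1,6)=3, clip(-3,-1,6)=-1 -> [4, -1, 3, -1]
Stage 3 (DIFF): s[0]=4, -1-4=-5, 3--1=4, -1-3=-4 -> [4, -5, 4, -4]
Stage 4 (CLIP -3 15): clip(4,-3,15)=4, clip(-5,-3,15)=-3, clip(4,-3,15)=4, clip(-4,-3,15)=-3 -> [4, -3, 4, -3]
Output sum: 2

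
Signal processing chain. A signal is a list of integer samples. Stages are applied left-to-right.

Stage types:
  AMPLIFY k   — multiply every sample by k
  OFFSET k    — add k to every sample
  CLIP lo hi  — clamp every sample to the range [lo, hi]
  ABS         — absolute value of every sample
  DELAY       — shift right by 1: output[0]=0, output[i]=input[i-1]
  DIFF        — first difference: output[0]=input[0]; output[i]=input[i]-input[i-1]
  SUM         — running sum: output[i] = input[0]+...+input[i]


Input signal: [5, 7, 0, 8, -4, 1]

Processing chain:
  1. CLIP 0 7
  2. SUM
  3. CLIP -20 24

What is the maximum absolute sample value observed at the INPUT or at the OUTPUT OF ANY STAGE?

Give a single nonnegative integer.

Input: [5, 7, 0, 8, -4, 1] (max |s|=8)
Stage 1 (CLIP 0 7): clip(5,0,7)=5, clip(7,0,7)=7, clip(0,0,7)=0, clip(8,0,7)=7, clip(-4,0,7)=0, clip(1,0,7)=1 -> [5, 7, 0, 7, 0, 1] (max |s|=7)
Stage 2 (SUM): sum[0..0]=5, sum[0..1]=12, sum[0..2]=12, sum[0..3]=19, sum[0..4]=19, sum[0..5]=20 -> [5, 12, 12, 19, 19, 20] (max |s|=20)
Stage 3 (CLIP -20 24): clip(5,-20,24)=5, clip(12,-20,24)=12, clip(12,-20,24)=12, clip(19,-20,24)=19, clip(19,-20,24)=19, clip(20,-20,24)=20 -> [5, 12, 12, 19, 19, 20] (max |s|=20)
Overall max amplitude: 20

Answer: 20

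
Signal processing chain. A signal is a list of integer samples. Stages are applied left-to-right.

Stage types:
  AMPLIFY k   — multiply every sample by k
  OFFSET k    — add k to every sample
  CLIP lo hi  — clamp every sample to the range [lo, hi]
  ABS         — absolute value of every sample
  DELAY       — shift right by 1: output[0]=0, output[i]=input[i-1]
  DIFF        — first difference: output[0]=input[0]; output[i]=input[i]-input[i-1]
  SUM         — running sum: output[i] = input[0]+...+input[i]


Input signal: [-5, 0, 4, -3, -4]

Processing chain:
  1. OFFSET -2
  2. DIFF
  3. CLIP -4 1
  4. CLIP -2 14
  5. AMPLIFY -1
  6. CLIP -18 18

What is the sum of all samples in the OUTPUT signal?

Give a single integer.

Input: [-5, 0, 4, -3, -4]
Stage 1 (OFFSET -2): -5+-2=-7, 0+-2=-2, 4+-2=2, -3+-2=-5, -4+-2=-6 -> [-7, -2, 2, -5, -6]
Stage 2 (DIFF): s[0]=-7, -2--7=5, 2--2=4, -5-2=-7, -6--5=-1 -> [-7, 5, 4, -7, -1]
Stage 3 (CLIP -4 1): clip(-7,-4,1)=-4, clip(5,-4,1)=1, clip(4,-4,1)=1, clip(-7,-4,1)=-4, clip(-1,-4,1)=-1 -> [-4, 1, 1, -4, -1]
Stage 4 (CLIP -2 14): clip(-4,-2,14)=-2, clip(1,-2,14)=1, clip(1,-2,14)=1, clip(-4,-2,14)=-2, clip(-1,-2,14)=-1 -> [-2, 1, 1, -2, -1]
Stage 5 (AMPLIFY -1): -2*-1=2, 1*-1=-1, 1*-1=-1, -2*-1=2, -1*-1=1 -> [2, -1, -1, 2, 1]
Stage 6 (CLIP -18 18): clip(2,-18,18)=2, clip(-1,-18,18)=-1, clip(-1,-18,18)=-1, clip(2,-18,18)=2, clip(1,-18,18)=1 -> [2, -1, -1, 2, 1]
Output sum: 3

Answer: 3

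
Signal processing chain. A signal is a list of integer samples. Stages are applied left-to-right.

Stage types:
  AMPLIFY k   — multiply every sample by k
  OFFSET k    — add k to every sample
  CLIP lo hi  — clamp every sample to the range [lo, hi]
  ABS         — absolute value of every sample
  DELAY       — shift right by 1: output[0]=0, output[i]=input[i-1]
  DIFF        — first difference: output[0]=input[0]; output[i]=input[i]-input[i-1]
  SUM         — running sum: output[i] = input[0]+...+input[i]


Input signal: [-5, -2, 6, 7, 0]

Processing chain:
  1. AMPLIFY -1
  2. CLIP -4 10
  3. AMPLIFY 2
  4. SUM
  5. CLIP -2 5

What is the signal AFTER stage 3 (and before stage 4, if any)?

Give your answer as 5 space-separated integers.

Answer: 10 4 -8 -8 0

Derivation:
Input: [-5, -2, 6, 7, 0]
Stage 1 (AMPLIFY -1): -5*-1=5, -2*-1=2, 6*-1=-6, 7*-1=-7, 0*-1=0 -> [5, 2, -6, -7, 0]
Stage 2 (CLIP -4 10): clip(5,-4,10)=5, clip(2,-4,10)=2, clip(-6,-4,10)=-4, clip(-7,-4,10)=-4, clip(0,-4,10)=0 -> [5, 2, -4, -4, 0]
Stage 3 (AMPLIFY 2): 5*2=10, 2*2=4, -4*2=-8, -4*2=-8, 0*2=0 -> [10, 4, -8, -8, 0]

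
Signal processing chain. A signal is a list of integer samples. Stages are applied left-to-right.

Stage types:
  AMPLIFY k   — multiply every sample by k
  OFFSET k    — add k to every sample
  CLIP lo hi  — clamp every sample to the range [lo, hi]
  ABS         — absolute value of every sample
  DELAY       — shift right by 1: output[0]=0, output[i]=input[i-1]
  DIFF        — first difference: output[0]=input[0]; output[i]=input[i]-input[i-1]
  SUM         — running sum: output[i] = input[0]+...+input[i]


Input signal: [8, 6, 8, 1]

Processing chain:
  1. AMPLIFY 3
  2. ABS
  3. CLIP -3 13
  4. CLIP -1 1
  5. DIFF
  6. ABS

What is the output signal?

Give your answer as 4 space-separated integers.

Answer: 1 0 0 0

Derivation:
Input: [8, 6, 8, 1]
Stage 1 (AMPLIFY 3): 8*3=24, 6*3=18, 8*3=24, 1*3=3 -> [24, 18, 24, 3]
Stage 2 (ABS): |24|=24, |18|=18, |24|=24, |3|=3 -> [24, 18, 24, 3]
Stage 3 (CLIP -3 13): clip(24,-3,13)=13, clip(18,-3,13)=13, clip(24,-3,13)=13, clip(3,-3,13)=3 -> [13, 13, 13, 3]
Stage 4 (CLIP -1 1): clip(13,-1,1)=1, clip(13,-1,1)=1, clip(13,-1,1)=1, clip(3,-1,1)=1 -> [1, 1, 1, 1]
Stage 5 (DIFF): s[0]=1, 1-1=0, 1-1=0, 1-1=0 -> [1, 0, 0, 0]
Stage 6 (ABS): |1|=1, |0|=0, |0|=0, |0|=0 -> [1, 0, 0, 0]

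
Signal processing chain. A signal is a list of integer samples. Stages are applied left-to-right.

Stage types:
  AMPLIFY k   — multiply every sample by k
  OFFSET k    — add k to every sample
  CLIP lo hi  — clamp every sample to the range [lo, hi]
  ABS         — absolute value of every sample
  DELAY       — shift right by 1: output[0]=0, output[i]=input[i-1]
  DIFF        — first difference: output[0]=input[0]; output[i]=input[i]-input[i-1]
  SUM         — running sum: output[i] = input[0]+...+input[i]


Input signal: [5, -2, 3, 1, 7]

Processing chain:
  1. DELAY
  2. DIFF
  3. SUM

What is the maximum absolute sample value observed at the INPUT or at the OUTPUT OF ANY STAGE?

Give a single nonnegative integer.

Input: [5, -2, 3, 1, 7] (max |s|=7)
Stage 1 (DELAY): [0, 5, -2, 3, 1] = [0, 5, -2, 3, 1] -> [0, 5, -2, 3, 1] (max |s|=5)
Stage 2 (DIFF): s[0]=0, 5-0=5, -2-5=-7, 3--2=5, 1-3=-2 -> [0, 5, -7, 5, -2] (max |s|=7)
Stage 3 (SUM): sum[0..0]=0, sum[0..1]=5, sum[0..2]=-2, sum[0..3]=3, sum[0..4]=1 -> [0, 5, -2, 3, 1] (max |s|=5)
Overall max amplitude: 7

Answer: 7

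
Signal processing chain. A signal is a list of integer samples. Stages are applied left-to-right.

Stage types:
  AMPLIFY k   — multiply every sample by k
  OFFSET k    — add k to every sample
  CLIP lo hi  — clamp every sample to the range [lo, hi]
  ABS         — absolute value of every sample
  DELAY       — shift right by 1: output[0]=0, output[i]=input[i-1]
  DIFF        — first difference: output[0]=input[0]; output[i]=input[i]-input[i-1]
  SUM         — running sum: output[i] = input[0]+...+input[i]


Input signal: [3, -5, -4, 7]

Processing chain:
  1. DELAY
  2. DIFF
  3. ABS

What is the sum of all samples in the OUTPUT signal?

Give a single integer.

Answer: 12

Derivation:
Input: [3, -5, -4, 7]
Stage 1 (DELAY): [0, 3, -5, -4] = [0, 3, -5, -4] -> [0, 3, -5, -4]
Stage 2 (DIFF): s[0]=0, 3-0=3, -5-3=-8, -4--5=1 -> [0, 3, -8, 1]
Stage 3 (ABS): |0|=0, |3|=3, |-8|=8, |1|=1 -> [0, 3, 8, 1]
Output sum: 12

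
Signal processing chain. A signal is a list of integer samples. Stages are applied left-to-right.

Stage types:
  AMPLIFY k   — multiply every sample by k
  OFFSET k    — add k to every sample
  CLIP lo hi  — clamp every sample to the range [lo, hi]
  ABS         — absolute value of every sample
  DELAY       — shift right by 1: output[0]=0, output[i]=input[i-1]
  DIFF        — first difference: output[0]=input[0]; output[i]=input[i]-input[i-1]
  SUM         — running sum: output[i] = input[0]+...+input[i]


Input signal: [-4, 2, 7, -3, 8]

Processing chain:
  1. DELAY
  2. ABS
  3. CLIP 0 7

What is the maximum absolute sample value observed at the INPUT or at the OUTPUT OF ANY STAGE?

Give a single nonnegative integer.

Input: [-4, 2, 7, -3, 8] (max |s|=8)
Stage 1 (DELAY): [0, -4, 2, 7, -3] = [0, -4, 2, 7, -3] -> [0, -4, 2, 7, -3] (max |s|=7)
Stage 2 (ABS): |0|=0, |-4|=4, |2|=2, |7|=7, |-3|=3 -> [0, 4, 2, 7, 3] (max |s|=7)
Stage 3 (CLIP 0 7): clip(0,0,7)=0, clip(4,0,7)=4, clip(2,0,7)=2, clip(7,0,7)=7, clip(3,0,7)=3 -> [0, 4, 2, 7, 3] (max |s|=7)
Overall max amplitude: 8

Answer: 8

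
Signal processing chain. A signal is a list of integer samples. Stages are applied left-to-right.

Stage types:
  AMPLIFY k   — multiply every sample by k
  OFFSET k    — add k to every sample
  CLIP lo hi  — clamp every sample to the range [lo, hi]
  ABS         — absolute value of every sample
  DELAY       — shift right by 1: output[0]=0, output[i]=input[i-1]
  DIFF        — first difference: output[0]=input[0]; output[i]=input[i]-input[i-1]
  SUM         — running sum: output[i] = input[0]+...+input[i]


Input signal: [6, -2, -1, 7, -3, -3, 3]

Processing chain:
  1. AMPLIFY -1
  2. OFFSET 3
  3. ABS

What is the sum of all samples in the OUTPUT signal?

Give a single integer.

Input: [6, -2, -1, 7, -3, -3, 3]
Stage 1 (AMPLIFY -1): 6*-1=-6, -2*-1=2, -1*-1=1, 7*-1=-7, -3*-1=3, -3*-1=3, 3*-1=-3 -> [-6, 2, 1, -7, 3, 3, -3]
Stage 2 (OFFSET 3): -6+3=-3, 2+3=5, 1+3=4, -7+3=-4, 3+3=6, 3+3=6, -3+3=0 -> [-3, 5, 4, -4, 6, 6, 0]
Stage 3 (ABS): |-3|=3, |5|=5, |4|=4, |-4|=4, |6|=6, |6|=6, |0|=0 -> [3, 5, 4, 4, 6, 6, 0]
Output sum: 28

Answer: 28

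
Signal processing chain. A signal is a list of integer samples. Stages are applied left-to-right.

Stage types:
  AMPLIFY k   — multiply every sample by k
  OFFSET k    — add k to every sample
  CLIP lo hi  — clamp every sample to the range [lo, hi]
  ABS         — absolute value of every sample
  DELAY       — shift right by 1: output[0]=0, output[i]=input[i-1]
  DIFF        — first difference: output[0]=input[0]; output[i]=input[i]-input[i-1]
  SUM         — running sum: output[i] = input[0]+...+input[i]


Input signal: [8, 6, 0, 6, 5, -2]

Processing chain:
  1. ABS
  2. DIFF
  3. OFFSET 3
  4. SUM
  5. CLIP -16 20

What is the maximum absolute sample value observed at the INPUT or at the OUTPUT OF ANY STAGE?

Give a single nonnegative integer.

Answer: 20

Derivation:
Input: [8, 6, 0, 6, 5, -2] (max |s|=8)
Stage 1 (ABS): |8|=8, |6|=6, |0|=0, |6|=6, |5|=5, |-2|=2 -> [8, 6, 0, 6, 5, 2] (max |s|=8)
Stage 2 (DIFF): s[0]=8, 6-8=-2, 0-6=-6, 6-0=6, 5-6=-1, 2-5=-3 -> [8, -2, -6, 6, -1, -3] (max |s|=8)
Stage 3 (OFFSET 3): 8+3=11, -2+3=1, -6+3=-3, 6+3=9, -1+3=2, -3+3=0 -> [11, 1, -3, 9, 2, 0] (max |s|=11)
Stage 4 (SUM): sum[0..0]=11, sum[0..1]=12, sum[0..2]=9, sum[0..3]=18, sum[0..4]=20, sum[0..5]=20 -> [11, 12, 9, 18, 20, 20] (max |s|=20)
Stage 5 (CLIP -16 20): clip(11,-16,20)=11, clip(12,-16,20)=12, clip(9,-16,20)=9, clip(18,-16,20)=18, clip(20,-16,20)=20, clip(20,-16,20)=20 -> [11, 12, 9, 18, 20, 20] (max |s|=20)
Overall max amplitude: 20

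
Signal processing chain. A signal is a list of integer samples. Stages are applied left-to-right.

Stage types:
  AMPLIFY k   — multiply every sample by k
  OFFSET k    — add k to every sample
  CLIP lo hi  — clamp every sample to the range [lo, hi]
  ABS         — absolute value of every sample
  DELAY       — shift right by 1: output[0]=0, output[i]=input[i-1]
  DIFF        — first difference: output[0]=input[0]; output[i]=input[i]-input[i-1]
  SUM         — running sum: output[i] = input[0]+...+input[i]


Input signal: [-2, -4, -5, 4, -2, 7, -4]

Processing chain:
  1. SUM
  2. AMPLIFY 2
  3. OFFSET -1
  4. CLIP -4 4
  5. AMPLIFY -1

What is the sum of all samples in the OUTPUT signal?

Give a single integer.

Input: [-2, -4, -5, 4, -2, 7, -4]
Stage 1 (SUM): sum[0..0]=-2, sum[0..1]=-6, sum[0..2]=-11, sum[0..3]=-7, sum[0..4]=-9, sum[0..5]=-2, sum[0..6]=-6 -> [-2, -6, -11, -7, -9, -2, -6]
Stage 2 (AMPLIFY 2): -2*2=-4, -6*2=-12, -11*2=-22, -7*2=-14, -9*2=-18, -2*2=-4, -6*2=-12 -> [-4, -12, -22, -14, -18, -4, -12]
Stage 3 (OFFSET -1): -4+-1=-5, -12+-1=-13, -22+-1=-23, -14+-1=-15, -18+-1=-19, -4+-1=-5, -12+-1=-13 -> [-5, -13, -23, -15, -19, -5, -13]
Stage 4 (CLIP -4 4): clip(-5,-4,4)=-4, clip(-13,-4,4)=-4, clip(-23,-4,4)=-4, clip(-15,-4,4)=-4, clip(-19,-4,4)=-4, clip(-5,-4,4)=-4, clip(-13,-4,4)=-4 -> [-4, -4, -4, -4, -4, -4, -4]
Stage 5 (AMPLIFY -1): -4*-1=4, -4*-1=4, -4*-1=4, -4*-1=4, -4*-1=4, -4*-1=4, -4*-1=4 -> [4, 4, 4, 4, 4, 4, 4]
Output sum: 28

Answer: 28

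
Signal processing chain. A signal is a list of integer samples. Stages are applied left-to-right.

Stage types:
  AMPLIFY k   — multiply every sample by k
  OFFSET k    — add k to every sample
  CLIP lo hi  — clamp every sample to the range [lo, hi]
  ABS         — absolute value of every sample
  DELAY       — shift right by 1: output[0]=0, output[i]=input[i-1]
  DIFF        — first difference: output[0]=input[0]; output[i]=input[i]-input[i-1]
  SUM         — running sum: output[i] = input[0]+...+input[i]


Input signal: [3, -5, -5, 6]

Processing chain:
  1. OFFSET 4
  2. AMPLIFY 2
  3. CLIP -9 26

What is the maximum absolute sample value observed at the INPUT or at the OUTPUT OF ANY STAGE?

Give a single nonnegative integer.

Answer: 20

Derivation:
Input: [3, -5, -5, 6] (max |s|=6)
Stage 1 (OFFSET 4): 3+4=7, -5+4=-1, -5+4=-1, 6+4=10 -> [7, -1, -1, 10] (max |s|=10)
Stage 2 (AMPLIFY 2): 7*2=14, -1*2=-2, -1*2=-2, 10*2=20 -> [14, -2, -2, 20] (max |s|=20)
Stage 3 (CLIP -9 26): clip(14,-9,26)=14, clip(-2,-9,26)=-2, clip(-2,-9,26)=-2, clip(20,-9,26)=20 -> [14, -2, -2, 20] (max |s|=20)
Overall max amplitude: 20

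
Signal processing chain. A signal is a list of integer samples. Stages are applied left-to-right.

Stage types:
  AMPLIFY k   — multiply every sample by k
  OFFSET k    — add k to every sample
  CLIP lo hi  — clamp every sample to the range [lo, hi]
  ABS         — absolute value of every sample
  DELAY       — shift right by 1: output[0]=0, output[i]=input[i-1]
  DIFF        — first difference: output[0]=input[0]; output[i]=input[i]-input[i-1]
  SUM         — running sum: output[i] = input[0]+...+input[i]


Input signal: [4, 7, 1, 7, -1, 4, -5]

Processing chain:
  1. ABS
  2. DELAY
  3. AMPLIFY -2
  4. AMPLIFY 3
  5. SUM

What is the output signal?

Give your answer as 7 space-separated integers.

Input: [4, 7, 1, 7, -1, 4, -5]
Stage 1 (ABS): |4|=4, |7|=7, |1|=1, |7|=7, |-1|=1, |4|=4, |-5|=5 -> [4, 7, 1, 7, 1, 4, 5]
Stage 2 (DELAY): [0, 4, 7, 1, 7, 1, 4] = [0, 4, 7, 1, 7, 1, 4] -> [0, 4, 7, 1, 7, 1, 4]
Stage 3 (AMPLIFY -2): 0*-2=0, 4*-2=-8, 7*-2=-14, 1*-2=-2, 7*-2=-14, 1*-2=-2, 4*-2=-8 -> [0, -8, -14, -2, -14, -2, -8]
Stage 4 (AMPLIFY 3): 0*3=0, -8*3=-24, -14*3=-42, -2*3=-6, -14*3=-42, -2*3=-6, -8*3=-24 -> [0, -24, -42, -6, -42, -6, -24]
Stage 5 (SUM): sum[0..0]=0, sum[0..1]=-24, sum[0..2]=-66, sum[0..3]=-72, sum[0..4]=-114, sum[0..5]=-120, sum[0..6]=-144 -> [0, -24, -66, -72, -114, -120, -144]

Answer: 0 -24 -66 -72 -114 -120 -144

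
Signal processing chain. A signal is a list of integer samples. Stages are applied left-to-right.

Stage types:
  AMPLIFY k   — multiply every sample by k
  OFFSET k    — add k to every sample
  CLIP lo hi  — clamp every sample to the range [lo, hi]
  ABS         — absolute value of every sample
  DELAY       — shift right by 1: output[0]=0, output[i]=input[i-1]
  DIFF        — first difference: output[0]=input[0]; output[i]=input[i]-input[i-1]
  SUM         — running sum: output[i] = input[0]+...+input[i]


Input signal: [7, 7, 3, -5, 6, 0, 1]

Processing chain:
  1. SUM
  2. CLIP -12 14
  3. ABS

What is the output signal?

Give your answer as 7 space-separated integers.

Answer: 7 14 14 12 14 14 14

Derivation:
Input: [7, 7, 3, -5, 6, 0, 1]
Stage 1 (SUM): sum[0..0]=7, sum[0..1]=14, sum[0..2]=17, sum[0..3]=12, sum[0..4]=18, sum[0..5]=18, sum[0..6]=19 -> [7, 14, 17, 12, 18, 18, 19]
Stage 2 (CLIP -12 14): clip(7,-12,14)=7, clip(14,-12,14)=14, clip(17,-12,14)=14, clip(12,-12,14)=12, clip(18,-12,14)=14, clip(18,-12,14)=14, clip(19,-12,14)=14 -> [7, 14, 14, 12, 14, 14, 14]
Stage 3 (ABS): |7|=7, |14|=14, |14|=14, |12|=12, |14|=14, |14|=14, |14|=14 -> [7, 14, 14, 12, 14, 14, 14]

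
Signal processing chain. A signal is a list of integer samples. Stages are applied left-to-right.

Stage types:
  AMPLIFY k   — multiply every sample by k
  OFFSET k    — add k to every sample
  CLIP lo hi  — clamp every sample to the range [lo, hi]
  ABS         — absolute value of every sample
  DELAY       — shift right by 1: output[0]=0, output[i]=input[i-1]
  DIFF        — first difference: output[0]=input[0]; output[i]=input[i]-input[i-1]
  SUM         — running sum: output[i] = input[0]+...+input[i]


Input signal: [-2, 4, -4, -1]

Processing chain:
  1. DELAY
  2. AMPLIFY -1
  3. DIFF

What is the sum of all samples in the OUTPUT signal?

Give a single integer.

Input: [-2, 4, -4, -1]
Stage 1 (DELAY): [0, -2, 4, -4] = [0, -2, 4, -4] -> [0, -2, 4, -4]
Stage 2 (AMPLIFY -1): 0*-1=0, -2*-1=2, 4*-1=-4, -4*-1=4 -> [0, 2, -4, 4]
Stage 3 (DIFF): s[0]=0, 2-0=2, -4-2=-6, 4--4=8 -> [0, 2, -6, 8]
Output sum: 4

Answer: 4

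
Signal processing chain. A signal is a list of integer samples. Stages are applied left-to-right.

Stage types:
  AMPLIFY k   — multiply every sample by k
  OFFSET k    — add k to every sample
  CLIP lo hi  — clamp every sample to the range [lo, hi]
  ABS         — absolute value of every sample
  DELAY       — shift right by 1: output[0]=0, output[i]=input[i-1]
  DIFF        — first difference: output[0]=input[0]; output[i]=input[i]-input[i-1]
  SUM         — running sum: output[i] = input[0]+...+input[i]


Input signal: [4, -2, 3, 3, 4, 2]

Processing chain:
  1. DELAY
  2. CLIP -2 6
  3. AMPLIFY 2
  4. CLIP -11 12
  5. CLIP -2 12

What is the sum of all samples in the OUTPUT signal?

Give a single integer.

Answer: 26

Derivation:
Input: [4, -2, 3, 3, 4, 2]
Stage 1 (DELAY): [0, 4, -2, 3, 3, 4] = [0, 4, -2, 3, 3, 4] -> [0, 4, -2, 3, 3, 4]
Stage 2 (CLIP -2 6): clip(0,-2,6)=0, clip(4,-2,6)=4, clip(-2,-2,6)=-2, clip(3,-2,6)=3, clip(3,-2,6)=3, clip(4,-2,6)=4 -> [0, 4, -2, 3, 3, 4]
Stage 3 (AMPLIFY 2): 0*2=0, 4*2=8, -2*2=-4, 3*2=6, 3*2=6, 4*2=8 -> [0, 8, -4, 6, 6, 8]
Stage 4 (CLIP -11 12): clip(0,-11,12)=0, clip(8,-11,12)=8, clip(-4,-11,12)=-4, clip(6,-11,12)=6, clip(6,-11,12)=6, clip(8,-11,12)=8 -> [0, 8, -4, 6, 6, 8]
Stage 5 (CLIP -2 12): clip(0,-2,12)=0, clip(8,-2,12)=8, clip(-4,-2,12)=-2, clip(6,-2,12)=6, clip(6,-2,12)=6, clip(8,-2,12)=8 -> [0, 8, -2, 6, 6, 8]
Output sum: 26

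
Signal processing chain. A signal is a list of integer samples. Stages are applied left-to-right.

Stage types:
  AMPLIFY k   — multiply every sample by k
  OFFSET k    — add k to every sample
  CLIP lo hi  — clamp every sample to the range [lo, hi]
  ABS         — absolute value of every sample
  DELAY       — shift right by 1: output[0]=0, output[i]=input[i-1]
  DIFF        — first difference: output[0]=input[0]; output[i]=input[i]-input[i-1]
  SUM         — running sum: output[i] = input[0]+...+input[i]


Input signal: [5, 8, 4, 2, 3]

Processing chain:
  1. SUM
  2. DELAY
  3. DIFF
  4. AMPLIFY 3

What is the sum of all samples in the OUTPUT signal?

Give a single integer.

Answer: 57

Derivation:
Input: [5, 8, 4, 2, 3]
Stage 1 (SUM): sum[0..0]=5, sum[0..1]=13, sum[0..2]=17, sum[0..3]=19, sum[0..4]=22 -> [5, 13, 17, 19, 22]
Stage 2 (DELAY): [0, 5, 13, 17, 19] = [0, 5, 13, 17, 19] -> [0, 5, 13, 17, 19]
Stage 3 (DIFF): s[0]=0, 5-0=5, 13-5=8, 17-13=4, 19-17=2 -> [0, 5, 8, 4, 2]
Stage 4 (AMPLIFY 3): 0*3=0, 5*3=15, 8*3=24, 4*3=12, 2*3=6 -> [0, 15, 24, 12, 6]
Output sum: 57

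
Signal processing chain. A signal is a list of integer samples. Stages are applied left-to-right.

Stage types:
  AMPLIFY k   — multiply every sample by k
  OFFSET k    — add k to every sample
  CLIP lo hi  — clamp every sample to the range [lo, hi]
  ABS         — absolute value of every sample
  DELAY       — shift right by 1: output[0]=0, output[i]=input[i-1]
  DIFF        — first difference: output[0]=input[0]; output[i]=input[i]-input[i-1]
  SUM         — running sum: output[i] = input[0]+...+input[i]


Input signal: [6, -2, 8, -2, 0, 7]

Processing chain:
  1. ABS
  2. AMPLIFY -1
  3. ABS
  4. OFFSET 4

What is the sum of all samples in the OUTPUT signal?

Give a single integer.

Input: [6, -2, 8, -2, 0, 7]
Stage 1 (ABS): |6|=6, |-2|=2, |8|=8, |-2|=2, |0|=0, |7|=7 -> [6, 2, 8, 2, 0, 7]
Stage 2 (AMPLIFY -1): 6*-1=-6, 2*-1=-2, 8*-1=-8, 2*-1=-2, 0*-1=0, 7*-1=-7 -> [-6, -2, -8, -2, 0, -7]
Stage 3 (ABS): |-6|=6, |-2|=2, |-8|=8, |-2|=2, |0|=0, |-7|=7 -> [6, 2, 8, 2, 0, 7]
Stage 4 (OFFSET 4): 6+4=10, 2+4=6, 8+4=12, 2+4=6, 0+4=4, 7+4=11 -> [10, 6, 12, 6, 4, 11]
Output sum: 49

Answer: 49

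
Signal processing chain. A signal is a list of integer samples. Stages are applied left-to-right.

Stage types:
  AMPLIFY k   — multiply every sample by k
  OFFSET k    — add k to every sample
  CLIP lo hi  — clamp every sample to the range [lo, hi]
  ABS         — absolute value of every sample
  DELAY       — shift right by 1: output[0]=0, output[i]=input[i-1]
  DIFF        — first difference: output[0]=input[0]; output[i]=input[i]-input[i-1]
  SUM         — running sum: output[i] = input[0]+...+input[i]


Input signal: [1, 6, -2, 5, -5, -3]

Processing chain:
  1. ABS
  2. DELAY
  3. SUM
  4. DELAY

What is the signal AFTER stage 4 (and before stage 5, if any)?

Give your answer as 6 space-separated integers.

Input: [1, 6, -2, 5, -5, -3]
Stage 1 (ABS): |1|=1, |6|=6, |-2|=2, |5|=5, |-5|=5, |-3|=3 -> [1, 6, 2, 5, 5, 3]
Stage 2 (DELAY): [0, 1, 6, 2, 5, 5] = [0, 1, 6, 2, 5, 5] -> [0, 1, 6, 2, 5, 5]
Stage 3 (SUM): sum[0..0]=0, sum[0..1]=1, sum[0..2]=7, sum[0..3]=9, sum[0..4]=14, sum[0..5]=19 -> [0, 1, 7, 9, 14, 19]
Stage 4 (DELAY): [0, 0, 1, 7, 9, 14] = [0, 0, 1, 7, 9, 14] -> [0, 0, 1, 7, 9, 14]

Answer: 0 0 1 7 9 14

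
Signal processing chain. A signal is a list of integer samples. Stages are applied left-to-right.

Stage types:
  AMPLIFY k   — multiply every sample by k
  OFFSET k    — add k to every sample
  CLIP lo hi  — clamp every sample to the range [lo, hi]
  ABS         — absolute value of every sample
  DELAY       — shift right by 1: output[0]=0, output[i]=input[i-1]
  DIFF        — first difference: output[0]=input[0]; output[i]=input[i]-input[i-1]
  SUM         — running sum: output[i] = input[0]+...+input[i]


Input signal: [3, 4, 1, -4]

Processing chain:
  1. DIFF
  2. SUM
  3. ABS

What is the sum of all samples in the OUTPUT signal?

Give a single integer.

Input: [3, 4, 1, -4]
Stage 1 (DIFF): s[0]=3, 4-3=1, 1-4=-3, -4-1=-5 -> [3, 1, -3, -5]
Stage 2 (SUM): sum[0..0]=3, sum[0..1]=4, sum[0..2]=1, sum[0..3]=-4 -> [3, 4, 1, -4]
Stage 3 (ABS): |3|=3, |4|=4, |1|=1, |-4|=4 -> [3, 4, 1, 4]
Output sum: 12

Answer: 12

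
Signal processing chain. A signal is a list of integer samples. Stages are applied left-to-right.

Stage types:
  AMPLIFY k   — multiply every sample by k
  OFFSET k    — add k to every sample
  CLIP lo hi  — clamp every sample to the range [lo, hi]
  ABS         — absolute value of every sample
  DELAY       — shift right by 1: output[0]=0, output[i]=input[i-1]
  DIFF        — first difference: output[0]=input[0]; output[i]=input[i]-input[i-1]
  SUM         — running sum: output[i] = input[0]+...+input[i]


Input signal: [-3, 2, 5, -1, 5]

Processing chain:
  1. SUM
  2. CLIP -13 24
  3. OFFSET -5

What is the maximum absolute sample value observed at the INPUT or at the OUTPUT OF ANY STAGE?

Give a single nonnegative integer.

Answer: 8

Derivation:
Input: [-3, 2, 5, -1, 5] (max |s|=5)
Stage 1 (SUM): sum[0..0]=-3, sum[0..1]=-1, sum[0..2]=4, sum[0..3]=3, sum[0..4]=8 -> [-3, -1, 4, 3, 8] (max |s|=8)
Stage 2 (CLIP -13 24): clip(-3,-13,24)=-3, clip(-1,-13,24)=-1, clip(4,-13,24)=4, clip(3,-13,24)=3, clip(8,-13,24)=8 -> [-3, -1, 4, 3, 8] (max |s|=8)
Stage 3 (OFFSET -5): -3+-5=-8, -1+-5=-6, 4+-5=-1, 3+-5=-2, 8+-5=3 -> [-8, -6, -1, -2, 3] (max |s|=8)
Overall max amplitude: 8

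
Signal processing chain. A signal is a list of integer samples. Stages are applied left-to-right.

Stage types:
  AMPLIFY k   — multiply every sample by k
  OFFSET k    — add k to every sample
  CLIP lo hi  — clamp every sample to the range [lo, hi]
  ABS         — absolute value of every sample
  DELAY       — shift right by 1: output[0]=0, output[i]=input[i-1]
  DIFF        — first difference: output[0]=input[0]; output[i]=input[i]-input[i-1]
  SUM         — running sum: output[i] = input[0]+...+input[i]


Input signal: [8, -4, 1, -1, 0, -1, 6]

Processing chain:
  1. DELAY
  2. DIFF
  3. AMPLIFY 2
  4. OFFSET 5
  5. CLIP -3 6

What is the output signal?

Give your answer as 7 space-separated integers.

Input: [8, -4, 1, -1, 0, -1, 6]
Stage 1 (DELAY): [0, 8, -4, 1, -1, 0, -1] = [0, 8, -4, 1, -1, 0, -1] -> [0, 8, -4, 1, -1, 0, -1]
Stage 2 (DIFF): s[0]=0, 8-0=8, -4-8=-12, 1--4=5, -1-1=-2, 0--1=1, -1-0=-1 -> [0, 8, -12, 5, -2, 1, -1]
Stage 3 (AMPLIFY 2): 0*2=0, 8*2=16, -12*2=-24, 5*2=10, -2*2=-4, 1*2=2, -1*2=-2 -> [0, 16, -24, 10, -4, 2, -2]
Stage 4 (OFFSET 5): 0+5=5, 16+5=21, -24+5=-19, 10+5=15, -4+5=1, 2+5=7, -2+5=3 -> [5, 21, -19, 15, 1, 7, 3]
Stage 5 (CLIP -3 6): clip(5,-3,6)=5, clip(21,-3,6)=6, clip(-19,-3,6)=-3, clip(15,-3,6)=6, clip(1,-3,6)=1, clip(7,-3,6)=6, clip(3,-3,6)=3 -> [5, 6, -3, 6, 1, 6, 3]

Answer: 5 6 -3 6 1 6 3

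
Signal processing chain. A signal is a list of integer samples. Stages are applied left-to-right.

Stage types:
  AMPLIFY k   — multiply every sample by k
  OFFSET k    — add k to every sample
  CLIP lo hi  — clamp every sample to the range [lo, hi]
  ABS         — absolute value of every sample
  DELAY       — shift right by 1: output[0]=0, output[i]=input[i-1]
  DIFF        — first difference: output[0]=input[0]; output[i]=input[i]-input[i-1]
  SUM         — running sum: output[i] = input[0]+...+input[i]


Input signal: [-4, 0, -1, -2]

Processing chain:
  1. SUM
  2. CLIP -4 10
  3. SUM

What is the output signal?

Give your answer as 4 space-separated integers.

Input: [-4, 0, -1, -2]
Stage 1 (SUM): sum[0..0]=-4, sum[0..1]=-4, sum[0..2]=-5, sum[0..3]=-7 -> [-4, -4, -5, -7]
Stage 2 (CLIP -4 10): clip(-4,-4,10)=-4, clip(-4,-4,10)=-4, clip(-5,-4,10)=-4, clip(-7,-4,10)=-4 -> [-4, -4, -4, -4]
Stage 3 (SUM): sum[0..0]=-4, sum[0..1]=-8, sum[0..2]=-12, sum[0..3]=-16 -> [-4, -8, -12, -16]

Answer: -4 -8 -12 -16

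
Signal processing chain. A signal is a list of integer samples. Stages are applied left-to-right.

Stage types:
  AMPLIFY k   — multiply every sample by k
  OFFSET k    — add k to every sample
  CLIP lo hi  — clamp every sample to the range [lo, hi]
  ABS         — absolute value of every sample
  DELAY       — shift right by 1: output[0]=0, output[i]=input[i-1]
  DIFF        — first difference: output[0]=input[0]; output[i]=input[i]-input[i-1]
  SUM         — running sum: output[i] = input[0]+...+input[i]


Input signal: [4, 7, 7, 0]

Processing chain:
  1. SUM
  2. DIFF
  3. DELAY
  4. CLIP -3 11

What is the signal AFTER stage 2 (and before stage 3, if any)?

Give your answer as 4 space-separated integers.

Answer: 4 7 7 0

Derivation:
Input: [4, 7, 7, 0]
Stage 1 (SUM): sum[0..0]=4, sum[0..1]=11, sum[0..2]=18, sum[0..3]=18 -> [4, 11, 18, 18]
Stage 2 (DIFF): s[0]=4, 11-4=7, 18-11=7, 18-18=0 -> [4, 7, 7, 0]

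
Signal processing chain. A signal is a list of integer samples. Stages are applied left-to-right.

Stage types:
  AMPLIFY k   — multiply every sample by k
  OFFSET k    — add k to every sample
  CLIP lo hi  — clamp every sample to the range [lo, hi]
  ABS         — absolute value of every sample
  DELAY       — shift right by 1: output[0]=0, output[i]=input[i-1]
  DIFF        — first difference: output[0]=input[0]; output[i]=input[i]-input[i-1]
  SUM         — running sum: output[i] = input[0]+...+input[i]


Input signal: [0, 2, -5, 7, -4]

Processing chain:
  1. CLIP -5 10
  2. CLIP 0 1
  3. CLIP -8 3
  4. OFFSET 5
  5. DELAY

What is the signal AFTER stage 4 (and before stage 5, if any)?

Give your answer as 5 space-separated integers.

Input: [0, 2, -5, 7, -4]
Stage 1 (CLIP -5 10): clip(0,-5,10)=0, clip(2,-5,10)=2, clip(-5,-5,10)=-5, clip(7,-5,10)=7, clip(-4,-5,10)=-4 -> [0, 2, -5, 7, -4]
Stage 2 (CLIP 0 1): clip(0,0,1)=0, clip(2,0,1)=1, clip(-5,0,1)=0, clip(7,0,1)=1, clip(-4,0,1)=0 -> [0, 1, 0, 1, 0]
Stage 3 (CLIP -8 3): clip(0,-8,3)=0, clip(1,-8,3)=1, clip(0,-8,3)=0, clip(1,-8,3)=1, clip(0,-8,3)=0 -> [0, 1, 0, 1, 0]
Stage 4 (OFFSET 5): 0+5=5, 1+5=6, 0+5=5, 1+5=6, 0+5=5 -> [5, 6, 5, 6, 5]

Answer: 5 6 5 6 5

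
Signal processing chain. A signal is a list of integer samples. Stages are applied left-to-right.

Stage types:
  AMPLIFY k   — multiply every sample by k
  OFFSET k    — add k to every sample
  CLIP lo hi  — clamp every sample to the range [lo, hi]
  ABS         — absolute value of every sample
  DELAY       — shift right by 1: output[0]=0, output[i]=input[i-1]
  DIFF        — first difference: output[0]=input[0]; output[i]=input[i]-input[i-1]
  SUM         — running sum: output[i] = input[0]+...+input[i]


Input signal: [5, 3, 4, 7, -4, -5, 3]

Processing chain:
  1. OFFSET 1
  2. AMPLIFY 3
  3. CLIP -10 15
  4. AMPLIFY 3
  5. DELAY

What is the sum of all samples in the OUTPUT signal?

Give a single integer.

Answer: 114

Derivation:
Input: [5, 3, 4, 7, -4, -5, 3]
Stage 1 (OFFSET 1): 5+1=6, 3+1=4, 4+1=5, 7+1=8, -4+1=-3, -5+1=-4, 3+1=4 -> [6, 4, 5, 8, -3, -4, 4]
Stage 2 (AMPLIFY 3): 6*3=18, 4*3=12, 5*3=15, 8*3=24, -3*3=-9, -4*3=-12, 4*3=12 -> [18, 12, 15, 24, -9, -12, 12]
Stage 3 (CLIP -10 15): clip(18,-10,15)=15, clip(12,-10,15)=12, clip(15,-10,15)=15, clip(24,-10,15)=15, clip(-9,-10,15)=-9, clip(-12,-10,15)=-10, clip(12,-10,15)=12 -> [15, 12, 15, 15, -9, -10, 12]
Stage 4 (AMPLIFY 3): 15*3=45, 12*3=36, 15*3=45, 15*3=45, -9*3=-27, -10*3=-30, 12*3=36 -> [45, 36, 45, 45, -27, -30, 36]
Stage 5 (DELAY): [0, 45, 36, 45, 45, -27, -30] = [0, 45, 36, 45, 45, -27, -30] -> [0, 45, 36, 45, 45, -27, -30]
Output sum: 114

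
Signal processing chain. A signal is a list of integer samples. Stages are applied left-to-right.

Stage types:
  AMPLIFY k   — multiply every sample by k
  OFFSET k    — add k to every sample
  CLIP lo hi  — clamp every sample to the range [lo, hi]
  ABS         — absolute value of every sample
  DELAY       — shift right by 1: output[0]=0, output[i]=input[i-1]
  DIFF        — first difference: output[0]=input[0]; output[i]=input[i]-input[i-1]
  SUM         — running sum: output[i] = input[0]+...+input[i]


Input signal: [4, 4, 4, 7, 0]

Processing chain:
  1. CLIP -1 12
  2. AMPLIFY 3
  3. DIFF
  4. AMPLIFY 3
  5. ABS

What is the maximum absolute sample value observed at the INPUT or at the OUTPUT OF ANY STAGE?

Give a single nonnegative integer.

Answer: 63

Derivation:
Input: [4, 4, 4, 7, 0] (max |s|=7)
Stage 1 (CLIP -1 12): clip(4,-1,12)=4, clip(4,-1,12)=4, clip(4,-1,12)=4, clip(7,-1,12)=7, clip(0,-1,12)=0 -> [4, 4, 4, 7, 0] (max |s|=7)
Stage 2 (AMPLIFY 3): 4*3=12, 4*3=12, 4*3=12, 7*3=21, 0*3=0 -> [12, 12, 12, 21, 0] (max |s|=21)
Stage 3 (DIFF): s[0]=12, 12-12=0, 12-12=0, 21-12=9, 0-21=-21 -> [12, 0, 0, 9, -21] (max |s|=21)
Stage 4 (AMPLIFY 3): 12*3=36, 0*3=0, 0*3=0, 9*3=27, -21*3=-63 -> [36, 0, 0, 27, -63] (max |s|=63)
Stage 5 (ABS): |36|=36, |0|=0, |0|=0, |27|=27, |-63|=63 -> [36, 0, 0, 27, 63] (max |s|=63)
Overall max amplitude: 63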